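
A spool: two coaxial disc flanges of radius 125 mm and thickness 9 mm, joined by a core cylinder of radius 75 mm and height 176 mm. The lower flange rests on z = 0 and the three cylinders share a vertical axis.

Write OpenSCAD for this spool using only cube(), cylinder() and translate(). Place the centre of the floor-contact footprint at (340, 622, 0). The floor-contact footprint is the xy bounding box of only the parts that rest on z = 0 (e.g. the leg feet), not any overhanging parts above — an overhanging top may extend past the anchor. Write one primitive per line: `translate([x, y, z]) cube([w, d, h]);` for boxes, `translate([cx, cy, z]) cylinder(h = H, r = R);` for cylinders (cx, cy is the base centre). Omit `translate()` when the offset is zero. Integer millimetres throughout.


translate([340, 622, 0]) cylinder(h = 9, r = 125);
translate([340, 622, 9]) cylinder(h = 176, r = 75);
translate([340, 622, 185]) cylinder(h = 9, r = 125);


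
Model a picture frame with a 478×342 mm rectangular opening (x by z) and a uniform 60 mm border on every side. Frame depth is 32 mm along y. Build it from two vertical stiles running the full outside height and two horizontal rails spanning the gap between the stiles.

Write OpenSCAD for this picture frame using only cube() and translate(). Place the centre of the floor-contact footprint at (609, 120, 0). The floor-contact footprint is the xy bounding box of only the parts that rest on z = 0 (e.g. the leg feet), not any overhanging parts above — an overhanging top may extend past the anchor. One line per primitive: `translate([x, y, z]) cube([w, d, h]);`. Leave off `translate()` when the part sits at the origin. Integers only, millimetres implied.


translate([310, 104, 0]) cube([60, 32, 462]);
translate([848, 104, 0]) cube([60, 32, 462]);
translate([370, 104, 0]) cube([478, 32, 60]);
translate([370, 104, 402]) cube([478, 32, 60]);


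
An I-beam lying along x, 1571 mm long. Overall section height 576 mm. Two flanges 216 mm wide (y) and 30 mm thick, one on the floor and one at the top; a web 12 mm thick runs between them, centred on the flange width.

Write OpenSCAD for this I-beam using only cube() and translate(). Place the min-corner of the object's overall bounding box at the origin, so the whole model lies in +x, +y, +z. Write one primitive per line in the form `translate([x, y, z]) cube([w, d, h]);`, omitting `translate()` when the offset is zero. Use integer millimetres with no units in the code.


cube([1571, 216, 30]);
translate([0, 102, 30]) cube([1571, 12, 516]);
translate([0, 0, 546]) cube([1571, 216, 30]);


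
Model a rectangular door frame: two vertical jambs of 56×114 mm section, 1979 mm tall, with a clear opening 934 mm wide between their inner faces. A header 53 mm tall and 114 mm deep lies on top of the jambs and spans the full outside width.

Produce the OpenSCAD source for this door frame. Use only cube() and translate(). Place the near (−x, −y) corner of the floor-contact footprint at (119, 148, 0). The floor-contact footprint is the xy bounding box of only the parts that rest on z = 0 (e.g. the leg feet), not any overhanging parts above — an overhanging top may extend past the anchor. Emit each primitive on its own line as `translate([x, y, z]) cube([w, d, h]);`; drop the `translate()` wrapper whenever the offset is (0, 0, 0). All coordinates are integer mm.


translate([119, 148, 0]) cube([56, 114, 1979]);
translate([1109, 148, 0]) cube([56, 114, 1979]);
translate([119, 148, 1979]) cube([1046, 114, 53]);


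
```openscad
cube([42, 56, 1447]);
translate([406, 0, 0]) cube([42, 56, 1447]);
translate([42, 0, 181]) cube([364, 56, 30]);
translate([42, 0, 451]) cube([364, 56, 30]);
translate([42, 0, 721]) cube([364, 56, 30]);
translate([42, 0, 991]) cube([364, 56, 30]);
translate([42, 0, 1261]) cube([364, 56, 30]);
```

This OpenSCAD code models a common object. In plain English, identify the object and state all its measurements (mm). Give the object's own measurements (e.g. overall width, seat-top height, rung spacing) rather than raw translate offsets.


A straight ladder. Two 42×56 mm vertical rails, 1447 mm tall, stand 448 mm apart (outside-to-outside) with their front faces coplanar on the −y side. 5 rungs, each 56 mm deep and 30 mm tall, span between the inner faces of the rails, front faces flush with the rails. The lowest rung's underside is at z = 181 mm and rungs are spaced 270 mm apart (underside to underside).


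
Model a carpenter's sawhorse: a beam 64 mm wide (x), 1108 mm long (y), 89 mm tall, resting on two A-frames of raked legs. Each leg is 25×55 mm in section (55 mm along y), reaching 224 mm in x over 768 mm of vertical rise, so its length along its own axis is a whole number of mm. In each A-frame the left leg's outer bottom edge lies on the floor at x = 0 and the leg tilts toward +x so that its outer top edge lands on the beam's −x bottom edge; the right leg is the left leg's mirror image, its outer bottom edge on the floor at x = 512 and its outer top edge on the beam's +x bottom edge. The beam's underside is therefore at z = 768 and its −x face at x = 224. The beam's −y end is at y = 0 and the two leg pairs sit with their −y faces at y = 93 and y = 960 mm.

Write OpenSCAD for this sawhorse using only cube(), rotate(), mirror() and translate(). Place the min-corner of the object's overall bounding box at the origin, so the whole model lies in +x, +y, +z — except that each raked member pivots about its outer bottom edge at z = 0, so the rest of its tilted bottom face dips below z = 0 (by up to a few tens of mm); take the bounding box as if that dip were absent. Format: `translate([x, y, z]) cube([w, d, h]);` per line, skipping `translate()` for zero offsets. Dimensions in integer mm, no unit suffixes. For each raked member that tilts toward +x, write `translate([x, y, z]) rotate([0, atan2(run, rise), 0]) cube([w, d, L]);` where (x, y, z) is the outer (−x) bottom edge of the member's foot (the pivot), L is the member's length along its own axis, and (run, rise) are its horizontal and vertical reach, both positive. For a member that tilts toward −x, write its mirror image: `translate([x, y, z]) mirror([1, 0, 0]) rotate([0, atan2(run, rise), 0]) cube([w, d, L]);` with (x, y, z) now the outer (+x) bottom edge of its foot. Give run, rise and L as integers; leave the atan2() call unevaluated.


translate([224, 0, 768]) cube([64, 1108, 89]);
translate([0, 93, 0]) rotate([0, atan2(224, 768), 0]) cube([25, 55, 800]);
translate([512, 93, 0]) mirror([1, 0, 0]) rotate([0, atan2(224, 768), 0]) cube([25, 55, 800]);
translate([0, 960, 0]) rotate([0, atan2(224, 768), 0]) cube([25, 55, 800]);
translate([512, 960, 0]) mirror([1, 0, 0]) rotate([0, atan2(224, 768), 0]) cube([25, 55, 800]);


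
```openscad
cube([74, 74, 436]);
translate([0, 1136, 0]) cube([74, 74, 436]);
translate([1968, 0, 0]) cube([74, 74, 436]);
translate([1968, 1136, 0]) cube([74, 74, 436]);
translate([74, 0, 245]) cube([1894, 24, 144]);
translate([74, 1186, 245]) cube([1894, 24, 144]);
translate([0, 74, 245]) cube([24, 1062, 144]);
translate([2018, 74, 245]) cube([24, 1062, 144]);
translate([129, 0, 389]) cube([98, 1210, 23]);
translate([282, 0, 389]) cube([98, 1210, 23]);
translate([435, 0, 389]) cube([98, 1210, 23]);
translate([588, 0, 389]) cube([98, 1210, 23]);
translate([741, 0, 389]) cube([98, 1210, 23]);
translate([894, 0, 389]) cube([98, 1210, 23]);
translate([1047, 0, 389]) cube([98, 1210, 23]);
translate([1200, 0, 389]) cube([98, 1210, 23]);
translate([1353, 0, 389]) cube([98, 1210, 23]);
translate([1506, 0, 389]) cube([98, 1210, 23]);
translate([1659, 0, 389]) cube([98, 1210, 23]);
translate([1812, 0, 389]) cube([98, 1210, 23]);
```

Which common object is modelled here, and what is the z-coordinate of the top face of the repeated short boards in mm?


A bed frame. The slat-top height is 412 mm.

Four posts, four rails, and a row of slats — a bed frame. Slats sit on the rails at z = 245 + 144 = 389; with slat thickness 23, the top is 412 mm.


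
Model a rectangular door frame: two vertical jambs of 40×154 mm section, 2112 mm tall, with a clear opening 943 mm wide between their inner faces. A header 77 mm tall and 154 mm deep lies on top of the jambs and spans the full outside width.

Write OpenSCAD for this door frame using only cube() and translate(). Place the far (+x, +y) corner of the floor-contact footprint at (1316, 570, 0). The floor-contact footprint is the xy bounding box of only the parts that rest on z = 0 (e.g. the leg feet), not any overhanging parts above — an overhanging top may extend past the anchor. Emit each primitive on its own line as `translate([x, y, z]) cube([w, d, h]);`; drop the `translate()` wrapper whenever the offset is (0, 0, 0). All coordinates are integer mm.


translate([293, 416, 0]) cube([40, 154, 2112]);
translate([1276, 416, 0]) cube([40, 154, 2112]);
translate([293, 416, 2112]) cube([1023, 154, 77]);


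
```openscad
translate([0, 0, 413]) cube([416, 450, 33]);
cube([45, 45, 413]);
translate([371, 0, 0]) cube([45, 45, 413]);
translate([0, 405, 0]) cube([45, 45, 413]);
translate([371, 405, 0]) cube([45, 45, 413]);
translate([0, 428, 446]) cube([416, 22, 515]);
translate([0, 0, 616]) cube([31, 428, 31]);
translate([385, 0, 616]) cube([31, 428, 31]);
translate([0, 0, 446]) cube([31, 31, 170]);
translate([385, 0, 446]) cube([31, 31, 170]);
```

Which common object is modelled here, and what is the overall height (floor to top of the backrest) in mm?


A chair. The overall height is 961 mm.

A slab on four corner posts with a tall panel at the back — a chair. The seat slab sits at z = 413 with thickness 33, and the 515 mm backrest starts at the seat top, so the overall height is 413 + 33 + 515 = 961 mm.


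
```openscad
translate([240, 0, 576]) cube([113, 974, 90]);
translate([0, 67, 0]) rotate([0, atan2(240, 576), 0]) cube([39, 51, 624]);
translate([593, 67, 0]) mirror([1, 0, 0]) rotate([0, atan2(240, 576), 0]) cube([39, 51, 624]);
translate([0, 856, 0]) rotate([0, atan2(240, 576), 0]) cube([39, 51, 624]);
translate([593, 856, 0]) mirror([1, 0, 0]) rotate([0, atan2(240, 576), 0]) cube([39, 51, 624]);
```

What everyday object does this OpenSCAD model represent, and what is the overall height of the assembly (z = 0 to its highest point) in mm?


A sawhorse. The overall height is 666 mm.

A beam across two mirrored pairs of raked legs — a sawhorse. The beam's underside is at z = 576 (matching the legs' vertical rise in atan2(240, 576)) and the beam is 90 mm tall, so its top is at 576 + 90 = 666 mm. The raked legs top out at the beam's underside, so that is the highest point.


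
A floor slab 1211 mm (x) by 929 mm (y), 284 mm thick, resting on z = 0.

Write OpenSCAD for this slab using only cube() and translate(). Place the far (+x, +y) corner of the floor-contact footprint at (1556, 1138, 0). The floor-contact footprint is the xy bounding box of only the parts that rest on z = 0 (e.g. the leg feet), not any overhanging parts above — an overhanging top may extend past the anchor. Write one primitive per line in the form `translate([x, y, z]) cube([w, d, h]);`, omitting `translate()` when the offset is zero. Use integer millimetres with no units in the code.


translate([345, 209, 0]) cube([1211, 929, 284]);


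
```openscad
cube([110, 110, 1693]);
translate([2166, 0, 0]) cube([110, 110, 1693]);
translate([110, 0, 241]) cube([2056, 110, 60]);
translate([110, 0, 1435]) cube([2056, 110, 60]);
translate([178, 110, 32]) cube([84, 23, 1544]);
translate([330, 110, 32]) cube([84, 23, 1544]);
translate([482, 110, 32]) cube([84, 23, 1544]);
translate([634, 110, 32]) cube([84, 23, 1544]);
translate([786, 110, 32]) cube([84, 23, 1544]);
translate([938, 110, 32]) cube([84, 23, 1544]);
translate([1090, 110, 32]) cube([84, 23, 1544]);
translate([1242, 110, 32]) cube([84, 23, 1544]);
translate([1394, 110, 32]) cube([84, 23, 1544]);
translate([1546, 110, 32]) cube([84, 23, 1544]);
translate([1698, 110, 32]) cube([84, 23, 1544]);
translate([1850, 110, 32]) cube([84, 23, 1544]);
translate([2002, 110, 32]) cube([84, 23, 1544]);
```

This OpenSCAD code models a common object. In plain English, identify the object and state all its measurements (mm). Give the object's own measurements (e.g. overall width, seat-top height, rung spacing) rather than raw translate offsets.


A fence section. Two 110×110 mm posts, 1693 mm tall, stand on the floor with a clear span of 2056 mm between their inner faces. Two horizontal rails of 110×60 mm section span the gap between the posts with their undersides at z = 241 mm and z = 1435 mm, flush with the posts' −y face. 13 pickets, each 84 mm wide, 23 mm thick and 1544 mm tall, are fixed to the +y face of the rails with their bottoms at z = 32 mm, spaced across the span with a 68 mm gap after the −x post and between neighbouring pickets, with 80 mm left before the +x post.


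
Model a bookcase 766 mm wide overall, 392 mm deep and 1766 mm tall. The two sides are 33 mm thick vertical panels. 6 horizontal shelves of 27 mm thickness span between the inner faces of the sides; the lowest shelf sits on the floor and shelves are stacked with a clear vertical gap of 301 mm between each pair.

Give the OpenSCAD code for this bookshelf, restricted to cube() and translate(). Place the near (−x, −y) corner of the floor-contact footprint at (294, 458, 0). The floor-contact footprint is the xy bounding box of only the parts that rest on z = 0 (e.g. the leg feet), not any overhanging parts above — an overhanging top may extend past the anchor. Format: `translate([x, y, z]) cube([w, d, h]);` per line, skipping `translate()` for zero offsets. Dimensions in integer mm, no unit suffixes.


translate([294, 458, 0]) cube([33, 392, 1766]);
translate([1027, 458, 0]) cube([33, 392, 1766]);
translate([327, 458, 0]) cube([700, 392, 27]);
translate([327, 458, 328]) cube([700, 392, 27]);
translate([327, 458, 656]) cube([700, 392, 27]);
translate([327, 458, 984]) cube([700, 392, 27]);
translate([327, 458, 1312]) cube([700, 392, 27]);
translate([327, 458, 1640]) cube([700, 392, 27]);


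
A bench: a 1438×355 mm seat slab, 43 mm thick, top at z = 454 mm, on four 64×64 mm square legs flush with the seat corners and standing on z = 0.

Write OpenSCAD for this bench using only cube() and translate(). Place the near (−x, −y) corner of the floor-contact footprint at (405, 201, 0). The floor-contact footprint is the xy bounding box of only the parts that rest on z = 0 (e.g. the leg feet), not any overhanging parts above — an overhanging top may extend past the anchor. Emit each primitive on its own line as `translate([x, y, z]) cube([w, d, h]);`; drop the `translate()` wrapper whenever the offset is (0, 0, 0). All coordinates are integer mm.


translate([405, 201, 411]) cube([1438, 355, 43]);
translate([405, 201, 0]) cube([64, 64, 411]);
translate([405, 492, 0]) cube([64, 64, 411]);
translate([1779, 201, 0]) cube([64, 64, 411]);
translate([1779, 492, 0]) cube([64, 64, 411]);


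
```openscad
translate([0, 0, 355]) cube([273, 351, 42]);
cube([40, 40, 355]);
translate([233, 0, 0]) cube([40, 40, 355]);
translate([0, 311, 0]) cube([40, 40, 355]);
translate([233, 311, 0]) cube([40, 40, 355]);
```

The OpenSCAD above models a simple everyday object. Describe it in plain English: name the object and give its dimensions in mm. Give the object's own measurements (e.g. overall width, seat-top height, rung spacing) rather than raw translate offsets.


A four-legged stool. The seat is a 273×351×42 mm slab whose top surface is at z = 397 mm; four square legs, each 40×40 mm in cross-section, run from the floor (z = 0) to the underside of the seat, each flush with a corner of the seat.


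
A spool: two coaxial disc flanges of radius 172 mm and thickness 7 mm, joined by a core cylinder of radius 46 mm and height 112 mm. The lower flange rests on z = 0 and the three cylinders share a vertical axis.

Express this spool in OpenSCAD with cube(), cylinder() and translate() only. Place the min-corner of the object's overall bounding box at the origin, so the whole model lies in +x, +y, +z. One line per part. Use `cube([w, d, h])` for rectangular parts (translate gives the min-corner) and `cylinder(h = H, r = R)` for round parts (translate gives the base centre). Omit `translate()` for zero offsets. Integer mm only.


translate([172, 172, 0]) cylinder(h = 7, r = 172);
translate([172, 172, 7]) cylinder(h = 112, r = 46);
translate([172, 172, 119]) cylinder(h = 7, r = 172);


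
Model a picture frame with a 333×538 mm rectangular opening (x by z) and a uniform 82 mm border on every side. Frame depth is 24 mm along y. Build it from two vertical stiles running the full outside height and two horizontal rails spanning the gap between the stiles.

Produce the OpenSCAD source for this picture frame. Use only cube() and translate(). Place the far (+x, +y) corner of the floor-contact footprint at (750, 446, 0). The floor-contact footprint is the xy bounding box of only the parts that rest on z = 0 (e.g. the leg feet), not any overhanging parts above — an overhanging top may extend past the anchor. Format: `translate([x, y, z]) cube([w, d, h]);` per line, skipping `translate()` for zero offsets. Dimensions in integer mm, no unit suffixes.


translate([253, 422, 0]) cube([82, 24, 702]);
translate([668, 422, 0]) cube([82, 24, 702]);
translate([335, 422, 0]) cube([333, 24, 82]);
translate([335, 422, 620]) cube([333, 24, 82]);


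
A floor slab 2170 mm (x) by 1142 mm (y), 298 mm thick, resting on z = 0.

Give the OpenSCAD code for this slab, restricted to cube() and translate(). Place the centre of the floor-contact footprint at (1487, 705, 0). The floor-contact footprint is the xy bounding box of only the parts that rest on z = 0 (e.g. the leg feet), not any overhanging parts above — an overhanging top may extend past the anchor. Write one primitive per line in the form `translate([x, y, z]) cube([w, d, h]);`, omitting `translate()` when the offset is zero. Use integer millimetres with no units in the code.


translate([402, 134, 0]) cube([2170, 1142, 298]);


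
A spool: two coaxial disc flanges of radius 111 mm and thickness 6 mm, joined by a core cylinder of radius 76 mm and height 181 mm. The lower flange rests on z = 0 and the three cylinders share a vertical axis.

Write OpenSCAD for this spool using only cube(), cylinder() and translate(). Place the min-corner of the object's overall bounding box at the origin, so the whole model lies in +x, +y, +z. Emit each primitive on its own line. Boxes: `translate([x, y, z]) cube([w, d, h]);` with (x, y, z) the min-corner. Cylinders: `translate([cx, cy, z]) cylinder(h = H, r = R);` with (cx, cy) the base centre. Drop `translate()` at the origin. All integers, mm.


translate([111, 111, 0]) cylinder(h = 6, r = 111);
translate([111, 111, 6]) cylinder(h = 181, r = 76);
translate([111, 111, 187]) cylinder(h = 6, r = 111);


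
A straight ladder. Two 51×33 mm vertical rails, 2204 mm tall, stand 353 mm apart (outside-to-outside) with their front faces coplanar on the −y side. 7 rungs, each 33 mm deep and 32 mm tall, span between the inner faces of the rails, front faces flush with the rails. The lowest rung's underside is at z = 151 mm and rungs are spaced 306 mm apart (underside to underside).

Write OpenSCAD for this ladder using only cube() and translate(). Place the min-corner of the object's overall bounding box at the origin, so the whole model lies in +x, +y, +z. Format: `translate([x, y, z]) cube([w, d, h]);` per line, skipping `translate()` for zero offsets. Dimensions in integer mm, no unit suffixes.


cube([51, 33, 2204]);
translate([302, 0, 0]) cube([51, 33, 2204]);
translate([51, 0, 151]) cube([251, 33, 32]);
translate([51, 0, 457]) cube([251, 33, 32]);
translate([51, 0, 763]) cube([251, 33, 32]);
translate([51, 0, 1069]) cube([251, 33, 32]);
translate([51, 0, 1375]) cube([251, 33, 32]);
translate([51, 0, 1681]) cube([251, 33, 32]);
translate([51, 0, 1987]) cube([251, 33, 32]);


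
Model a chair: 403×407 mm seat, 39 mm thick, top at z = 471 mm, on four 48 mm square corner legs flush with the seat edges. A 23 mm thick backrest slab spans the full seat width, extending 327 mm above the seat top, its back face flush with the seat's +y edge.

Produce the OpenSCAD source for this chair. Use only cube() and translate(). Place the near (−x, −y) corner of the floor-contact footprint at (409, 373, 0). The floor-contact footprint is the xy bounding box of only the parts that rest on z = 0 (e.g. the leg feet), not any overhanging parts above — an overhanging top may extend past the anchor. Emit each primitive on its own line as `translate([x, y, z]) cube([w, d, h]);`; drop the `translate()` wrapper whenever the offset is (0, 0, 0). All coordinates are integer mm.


translate([409, 373, 432]) cube([403, 407, 39]);
translate([409, 373, 0]) cube([48, 48, 432]);
translate([764, 373, 0]) cube([48, 48, 432]);
translate([409, 732, 0]) cube([48, 48, 432]);
translate([764, 732, 0]) cube([48, 48, 432]);
translate([409, 757, 471]) cube([403, 23, 327]);


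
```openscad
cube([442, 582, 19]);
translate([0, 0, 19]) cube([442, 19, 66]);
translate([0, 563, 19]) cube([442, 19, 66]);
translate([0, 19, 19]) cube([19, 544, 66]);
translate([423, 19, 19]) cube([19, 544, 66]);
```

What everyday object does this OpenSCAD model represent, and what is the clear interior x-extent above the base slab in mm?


An open box. The internal width is 404 mm.

A 442×582 base slab with four walls standing on it — an open box. The base is 442 mm wide and the walls are 19 mm thick, so the internal width is 442 − 2 × 19 = 404 mm.


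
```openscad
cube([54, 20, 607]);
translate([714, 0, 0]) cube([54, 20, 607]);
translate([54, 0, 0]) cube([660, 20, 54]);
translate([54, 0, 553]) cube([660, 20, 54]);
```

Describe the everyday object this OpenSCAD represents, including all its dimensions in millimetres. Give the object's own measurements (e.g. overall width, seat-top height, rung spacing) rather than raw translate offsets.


A rectangular picture frame lying in the x–z plane (depth along y). The opening is 660 mm wide (x) by 499 mm tall (z), surrounded by a border 54 mm wide on all four sides. The frame is 20 mm deep and is made of two full-height vertical stiles with two horizontal rails fitted between them.


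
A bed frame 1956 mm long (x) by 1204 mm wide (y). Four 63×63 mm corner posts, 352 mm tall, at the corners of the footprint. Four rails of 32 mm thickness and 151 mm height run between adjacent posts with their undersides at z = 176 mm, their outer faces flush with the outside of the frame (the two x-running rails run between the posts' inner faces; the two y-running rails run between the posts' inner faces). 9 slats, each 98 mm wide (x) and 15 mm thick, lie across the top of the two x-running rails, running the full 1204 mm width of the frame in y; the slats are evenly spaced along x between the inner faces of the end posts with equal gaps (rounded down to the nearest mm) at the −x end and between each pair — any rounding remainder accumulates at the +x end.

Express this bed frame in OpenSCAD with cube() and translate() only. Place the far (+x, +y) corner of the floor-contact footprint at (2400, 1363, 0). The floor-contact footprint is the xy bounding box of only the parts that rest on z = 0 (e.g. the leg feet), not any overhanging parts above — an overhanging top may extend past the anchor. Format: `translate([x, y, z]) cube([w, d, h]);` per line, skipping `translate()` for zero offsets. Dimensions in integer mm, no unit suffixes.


// slat z = rail_z + rail_h = 176 + 151 = 327
// slat gap = ⌊(1830 − 9·98) / 10⌋ = 94
translate([444, 159, 0]) cube([63, 63, 352]);
translate([444, 1300, 0]) cube([63, 63, 352]);
translate([2337, 159, 0]) cube([63, 63, 352]);
translate([2337, 1300, 0]) cube([63, 63, 352]);
translate([507, 159, 176]) cube([1830, 32, 151]);
translate([507, 1331, 176]) cube([1830, 32, 151]);
translate([444, 222, 176]) cube([32, 1078, 151]);
translate([2368, 222, 176]) cube([32, 1078, 151]);
translate([601, 159, 327]) cube([98, 1204, 15]);
translate([793, 159, 327]) cube([98, 1204, 15]);
translate([985, 159, 327]) cube([98, 1204, 15]);
translate([1177, 159, 327]) cube([98, 1204, 15]);
translate([1369, 159, 327]) cube([98, 1204, 15]);
translate([1561, 159, 327]) cube([98, 1204, 15]);
translate([1753, 159, 327]) cube([98, 1204, 15]);
translate([1945, 159, 327]) cube([98, 1204, 15]);
translate([2137, 159, 327]) cube([98, 1204, 15]);


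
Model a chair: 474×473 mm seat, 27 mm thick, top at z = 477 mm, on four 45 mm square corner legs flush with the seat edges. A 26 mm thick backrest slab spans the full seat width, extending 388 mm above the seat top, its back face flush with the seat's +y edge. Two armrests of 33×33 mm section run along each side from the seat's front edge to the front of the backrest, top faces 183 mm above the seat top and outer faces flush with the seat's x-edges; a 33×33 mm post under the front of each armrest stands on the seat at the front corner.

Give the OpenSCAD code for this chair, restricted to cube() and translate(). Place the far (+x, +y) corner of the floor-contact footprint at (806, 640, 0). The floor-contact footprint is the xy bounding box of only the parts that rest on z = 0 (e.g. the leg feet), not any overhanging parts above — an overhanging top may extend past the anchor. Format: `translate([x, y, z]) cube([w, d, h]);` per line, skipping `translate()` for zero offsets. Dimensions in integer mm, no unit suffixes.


translate([332, 167, 450]) cube([474, 473, 27]);
translate([332, 167, 0]) cube([45, 45, 450]);
translate([761, 167, 0]) cube([45, 45, 450]);
translate([332, 595, 0]) cube([45, 45, 450]);
translate([761, 595, 0]) cube([45, 45, 450]);
translate([332, 614, 477]) cube([474, 26, 388]);
translate([332, 167, 627]) cube([33, 447, 33]);
translate([773, 167, 627]) cube([33, 447, 33]);
translate([332, 167, 477]) cube([33, 33, 150]);
translate([773, 167, 477]) cube([33, 33, 150]);


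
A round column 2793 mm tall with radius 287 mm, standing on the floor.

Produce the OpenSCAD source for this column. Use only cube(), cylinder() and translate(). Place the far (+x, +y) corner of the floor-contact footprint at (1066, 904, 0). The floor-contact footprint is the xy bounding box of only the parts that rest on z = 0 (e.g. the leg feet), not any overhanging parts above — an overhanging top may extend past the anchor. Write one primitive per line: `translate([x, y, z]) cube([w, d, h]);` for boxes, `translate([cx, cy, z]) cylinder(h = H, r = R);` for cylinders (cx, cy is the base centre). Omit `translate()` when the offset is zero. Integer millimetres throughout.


translate([779, 617, 0]) cylinder(h = 2793, r = 287);


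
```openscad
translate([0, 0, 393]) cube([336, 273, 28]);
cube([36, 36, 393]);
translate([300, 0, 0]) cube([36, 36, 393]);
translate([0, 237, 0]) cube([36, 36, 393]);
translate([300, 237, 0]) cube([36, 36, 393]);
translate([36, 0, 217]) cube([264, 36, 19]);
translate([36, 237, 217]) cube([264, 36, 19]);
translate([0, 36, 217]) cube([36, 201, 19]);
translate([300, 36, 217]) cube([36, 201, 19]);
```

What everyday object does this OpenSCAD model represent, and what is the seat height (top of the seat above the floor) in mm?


A stool. The seat height is 421 mm.

A 336×273×28 slab at z = 393 on four corner posts — a stool. The seat top is 393 + 28 = 421 mm.


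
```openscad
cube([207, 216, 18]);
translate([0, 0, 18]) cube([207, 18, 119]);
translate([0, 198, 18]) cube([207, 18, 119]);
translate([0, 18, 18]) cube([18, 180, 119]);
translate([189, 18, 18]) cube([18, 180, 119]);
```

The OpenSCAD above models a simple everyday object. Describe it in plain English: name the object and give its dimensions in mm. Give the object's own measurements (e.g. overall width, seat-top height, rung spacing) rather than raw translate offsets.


An open-topped rectangular box: outside dimensions 207×216×137 mm, with a uniform wall and base thickness of 18 mm. The base is a full 207×216 slab on the floor; four walls sit on top of the base. The front and back walls (the −y and +y sides) span the full width; the two side walls fit between them.


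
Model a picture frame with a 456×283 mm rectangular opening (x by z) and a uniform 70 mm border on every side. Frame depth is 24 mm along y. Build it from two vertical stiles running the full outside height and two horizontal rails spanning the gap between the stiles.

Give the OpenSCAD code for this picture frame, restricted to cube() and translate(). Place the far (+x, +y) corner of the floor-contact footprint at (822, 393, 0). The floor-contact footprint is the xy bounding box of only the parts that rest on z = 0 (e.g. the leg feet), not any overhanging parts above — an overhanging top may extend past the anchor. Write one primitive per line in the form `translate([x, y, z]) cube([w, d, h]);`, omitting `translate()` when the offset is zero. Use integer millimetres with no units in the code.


translate([226, 369, 0]) cube([70, 24, 423]);
translate([752, 369, 0]) cube([70, 24, 423]);
translate([296, 369, 0]) cube([456, 24, 70]);
translate([296, 369, 353]) cube([456, 24, 70]);


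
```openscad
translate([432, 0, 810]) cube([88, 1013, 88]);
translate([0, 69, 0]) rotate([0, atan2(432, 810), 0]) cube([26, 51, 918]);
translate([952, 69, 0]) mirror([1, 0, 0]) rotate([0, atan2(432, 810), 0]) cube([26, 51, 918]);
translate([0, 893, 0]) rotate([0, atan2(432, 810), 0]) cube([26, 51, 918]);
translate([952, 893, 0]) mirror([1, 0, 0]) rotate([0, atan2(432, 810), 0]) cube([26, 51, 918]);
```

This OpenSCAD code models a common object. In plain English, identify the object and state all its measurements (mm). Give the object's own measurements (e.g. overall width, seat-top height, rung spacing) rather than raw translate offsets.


A sawhorse. A 88×1013×88 mm beam (x, y, z) sits on two A-frame leg pairs. Each pair is two raked legs of 26×51 mm section (51 mm along y) splaying symmetrically in x. Each leg rises 810 mm vertically over 432 mm of horizontal reach and is 918 mm long along its own axis. Every leg's outer bottom edge rests on the floor and its outer top edge meets a bottom edge of the beam — the left legs (tilting toward +x) meet the beam's −x bottom edge, the right legs (their mirror images, tilting toward −x) meet its +x bottom edge — so the leg tops tuck under the beam, the beam's underside is 810 mm above the floor, and the feet are 952 mm apart outside-to-outside with the beam centred between them. The two leg pairs are set in 69 mm from either end of the beam.


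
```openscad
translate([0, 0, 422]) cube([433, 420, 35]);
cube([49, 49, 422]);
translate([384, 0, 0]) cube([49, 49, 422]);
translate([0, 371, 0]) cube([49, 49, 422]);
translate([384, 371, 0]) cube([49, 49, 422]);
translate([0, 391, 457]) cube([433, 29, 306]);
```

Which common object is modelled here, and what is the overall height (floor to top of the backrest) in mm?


A chair. The overall height is 763 mm.

A slab on four corner posts with a tall panel at the back — a chair. The seat slab sits at z = 422 with thickness 35, and the 306 mm backrest starts at the seat top, so the overall height is 422 + 35 + 306 = 763 mm.


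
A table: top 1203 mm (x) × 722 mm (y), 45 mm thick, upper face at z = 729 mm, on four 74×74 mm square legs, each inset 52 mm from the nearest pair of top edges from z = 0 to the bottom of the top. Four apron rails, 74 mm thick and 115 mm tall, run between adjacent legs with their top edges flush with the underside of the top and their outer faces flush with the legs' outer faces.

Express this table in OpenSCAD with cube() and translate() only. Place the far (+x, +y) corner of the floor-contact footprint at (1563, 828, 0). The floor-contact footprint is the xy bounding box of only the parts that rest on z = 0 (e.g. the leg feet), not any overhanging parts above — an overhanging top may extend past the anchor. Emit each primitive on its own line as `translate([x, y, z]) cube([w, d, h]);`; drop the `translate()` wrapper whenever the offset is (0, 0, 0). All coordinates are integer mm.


// leg_h = 729 - 45 = 684
// apron z = 684 - 115 = 569
translate([412, 158, 684]) cube([1203, 722, 45]);
translate([464, 210, 0]) cube([74, 74, 684]);
translate([1489, 210, 0]) cube([74, 74, 684]);
translate([464, 754, 0]) cube([74, 74, 684]);
translate([1489, 754, 0]) cube([74, 74, 684]);
translate([538, 210, 569]) cube([951, 74, 115]);
translate([538, 754, 569]) cube([951, 74, 115]);
translate([464, 284, 569]) cube([74, 470, 115]);
translate([1489, 284, 569]) cube([74, 470, 115]);


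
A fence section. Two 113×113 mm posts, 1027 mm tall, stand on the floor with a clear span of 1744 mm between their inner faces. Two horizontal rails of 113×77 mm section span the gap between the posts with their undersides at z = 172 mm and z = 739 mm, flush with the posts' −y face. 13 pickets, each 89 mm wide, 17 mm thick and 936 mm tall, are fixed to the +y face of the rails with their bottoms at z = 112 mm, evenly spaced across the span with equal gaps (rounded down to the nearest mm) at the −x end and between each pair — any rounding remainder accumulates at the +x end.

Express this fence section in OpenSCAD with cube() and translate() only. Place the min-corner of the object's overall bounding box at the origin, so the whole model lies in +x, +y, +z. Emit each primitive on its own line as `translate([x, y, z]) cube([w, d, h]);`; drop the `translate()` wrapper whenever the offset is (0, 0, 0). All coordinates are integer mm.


cube([113, 113, 1027]);
translate([1857, 0, 0]) cube([113, 113, 1027]);
translate([113, 0, 172]) cube([1744, 113, 77]);
translate([113, 0, 739]) cube([1744, 113, 77]);
translate([154, 113, 112]) cube([89, 17, 936]);
translate([284, 113, 112]) cube([89, 17, 936]);
translate([414, 113, 112]) cube([89, 17, 936]);
translate([544, 113, 112]) cube([89, 17, 936]);
translate([674, 113, 112]) cube([89, 17, 936]);
translate([804, 113, 112]) cube([89, 17, 936]);
translate([934, 113, 112]) cube([89, 17, 936]);
translate([1064, 113, 112]) cube([89, 17, 936]);
translate([1194, 113, 112]) cube([89, 17, 936]);
translate([1324, 113, 112]) cube([89, 17, 936]);
translate([1454, 113, 112]) cube([89, 17, 936]);
translate([1584, 113, 112]) cube([89, 17, 936]);
translate([1714, 113, 112]) cube([89, 17, 936]);


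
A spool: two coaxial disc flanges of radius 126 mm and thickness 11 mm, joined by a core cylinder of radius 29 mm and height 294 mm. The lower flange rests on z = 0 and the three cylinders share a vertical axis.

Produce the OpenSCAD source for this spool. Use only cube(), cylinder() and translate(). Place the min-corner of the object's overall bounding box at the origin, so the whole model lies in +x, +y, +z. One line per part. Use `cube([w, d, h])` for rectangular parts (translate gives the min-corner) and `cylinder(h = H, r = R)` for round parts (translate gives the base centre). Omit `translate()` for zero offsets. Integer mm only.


translate([126, 126, 0]) cylinder(h = 11, r = 126);
translate([126, 126, 11]) cylinder(h = 294, r = 29);
translate([126, 126, 305]) cylinder(h = 11, r = 126);


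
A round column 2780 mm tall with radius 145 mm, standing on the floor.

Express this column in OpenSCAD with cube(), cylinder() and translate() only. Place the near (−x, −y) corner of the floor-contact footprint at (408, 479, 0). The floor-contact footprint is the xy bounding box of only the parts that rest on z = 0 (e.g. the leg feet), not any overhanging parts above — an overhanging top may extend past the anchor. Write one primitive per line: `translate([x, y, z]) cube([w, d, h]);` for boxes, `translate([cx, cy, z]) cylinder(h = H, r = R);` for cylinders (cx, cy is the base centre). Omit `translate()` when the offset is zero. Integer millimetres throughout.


translate([553, 624, 0]) cylinder(h = 2780, r = 145);


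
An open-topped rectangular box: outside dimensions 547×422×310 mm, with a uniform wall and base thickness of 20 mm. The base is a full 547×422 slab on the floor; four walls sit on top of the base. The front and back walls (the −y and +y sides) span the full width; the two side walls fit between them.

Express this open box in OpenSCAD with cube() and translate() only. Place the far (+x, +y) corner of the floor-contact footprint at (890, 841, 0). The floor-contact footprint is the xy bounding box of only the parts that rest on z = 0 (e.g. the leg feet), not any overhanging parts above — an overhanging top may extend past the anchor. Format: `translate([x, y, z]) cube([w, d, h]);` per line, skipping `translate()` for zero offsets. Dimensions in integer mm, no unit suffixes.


translate([343, 419, 0]) cube([547, 422, 20]);
translate([343, 419, 20]) cube([547, 20, 290]);
translate([343, 821, 20]) cube([547, 20, 290]);
translate([343, 439, 20]) cube([20, 382, 290]);
translate([870, 439, 20]) cube([20, 382, 290]);


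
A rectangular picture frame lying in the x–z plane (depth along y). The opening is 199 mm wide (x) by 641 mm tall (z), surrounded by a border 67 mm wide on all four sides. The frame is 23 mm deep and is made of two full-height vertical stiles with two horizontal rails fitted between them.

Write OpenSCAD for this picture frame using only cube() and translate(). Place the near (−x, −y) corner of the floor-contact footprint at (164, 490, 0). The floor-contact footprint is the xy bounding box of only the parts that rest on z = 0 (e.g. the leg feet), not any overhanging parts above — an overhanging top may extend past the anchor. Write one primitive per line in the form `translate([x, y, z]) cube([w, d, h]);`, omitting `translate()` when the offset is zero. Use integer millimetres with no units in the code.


translate([164, 490, 0]) cube([67, 23, 775]);
translate([430, 490, 0]) cube([67, 23, 775]);
translate([231, 490, 0]) cube([199, 23, 67]);
translate([231, 490, 708]) cube([199, 23, 67]);


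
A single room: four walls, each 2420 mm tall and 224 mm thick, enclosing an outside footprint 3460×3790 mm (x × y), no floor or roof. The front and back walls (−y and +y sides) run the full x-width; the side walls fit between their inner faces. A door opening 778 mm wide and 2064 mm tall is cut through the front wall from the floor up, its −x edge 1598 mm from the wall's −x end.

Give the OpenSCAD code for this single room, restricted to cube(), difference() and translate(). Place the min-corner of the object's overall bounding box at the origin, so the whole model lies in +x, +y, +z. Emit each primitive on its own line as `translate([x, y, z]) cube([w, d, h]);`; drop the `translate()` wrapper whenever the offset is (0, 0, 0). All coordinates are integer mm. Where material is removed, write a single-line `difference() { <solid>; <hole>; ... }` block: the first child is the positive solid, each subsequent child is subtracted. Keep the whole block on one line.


difference() { cube([3460, 224, 2420]); translate([1598, 0, 0]) cube([778, 224, 2064]); }
translate([0, 3566, 0]) cube([3460, 224, 2420]);
translate([0, 224, 0]) cube([224, 3342, 2420]);
translate([3236, 224, 0]) cube([224, 3342, 2420]);


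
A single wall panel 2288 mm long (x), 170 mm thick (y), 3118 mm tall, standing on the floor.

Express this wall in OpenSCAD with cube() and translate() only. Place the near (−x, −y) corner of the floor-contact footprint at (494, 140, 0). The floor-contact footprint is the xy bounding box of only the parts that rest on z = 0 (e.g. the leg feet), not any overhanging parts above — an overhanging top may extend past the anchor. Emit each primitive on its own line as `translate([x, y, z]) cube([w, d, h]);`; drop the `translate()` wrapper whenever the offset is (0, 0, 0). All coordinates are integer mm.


translate([494, 140, 0]) cube([2288, 170, 3118]);


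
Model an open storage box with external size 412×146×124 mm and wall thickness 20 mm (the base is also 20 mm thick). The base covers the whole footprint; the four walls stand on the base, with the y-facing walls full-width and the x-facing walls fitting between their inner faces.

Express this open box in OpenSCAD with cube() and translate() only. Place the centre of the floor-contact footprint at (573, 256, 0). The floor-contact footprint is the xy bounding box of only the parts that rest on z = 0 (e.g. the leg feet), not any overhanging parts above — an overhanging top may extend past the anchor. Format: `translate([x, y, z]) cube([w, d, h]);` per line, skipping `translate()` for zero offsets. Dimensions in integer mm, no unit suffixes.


translate([367, 183, 0]) cube([412, 146, 20]);
translate([367, 183, 20]) cube([412, 20, 104]);
translate([367, 309, 20]) cube([412, 20, 104]);
translate([367, 203, 20]) cube([20, 106, 104]);
translate([759, 203, 20]) cube([20, 106, 104]);
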